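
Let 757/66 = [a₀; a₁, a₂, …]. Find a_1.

2

757 = 11·66 + 31   →  a_0 = 11
66 = 2·31 + 4   →  a_1 = 2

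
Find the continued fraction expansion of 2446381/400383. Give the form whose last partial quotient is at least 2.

2446381 = 6*400383 + 44083
400383 = 9*44083 + 3636
44083 = 12*3636 + 451
3636 = 8*451 + 28
451 = 16*28 + 3
28 = 9*3 + 1
3 = 3*1 + 0  (stop)
So 2446381/400383 = [6; 9, 12, 8, 16, 9, 3].

[6; 9, 12, 8, 16, 9, 3]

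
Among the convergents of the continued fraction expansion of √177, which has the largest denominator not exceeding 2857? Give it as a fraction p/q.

18985/1427

√177 = [13; 3, 3, 2, 8, 2, 3, 3, 26, …] (period length 8).
Convergents:
  p_0/q_0 = 13/1
  p_1/q_1 = 40/3
  p_2/q_2 = 133/10
  p_3/q_3 = 306/23
  p_4/q_4 = 2581/194
  p_5/q_5 = 5468/411
  p_6/q_6 = 18985/1427
  p_7/q_7 = 62423/4692
q_6 = 1427 ≤ 2857 < 4692 = q_7, so the answer is 18985/1427.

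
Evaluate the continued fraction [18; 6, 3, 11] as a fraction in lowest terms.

Fold from the inside: start with 11/1.
  3 + 1/11 = 34/11
  6 + 11/34 = 215/34
  18 + 34/215 = 3904/215

3904/215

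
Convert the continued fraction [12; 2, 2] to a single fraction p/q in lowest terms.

Fold from the inside: start with 2/1.
  2 + 1/2 = 5/2
  12 + 2/5 = 62/5

62/5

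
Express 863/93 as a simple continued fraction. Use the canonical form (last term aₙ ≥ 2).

[9; 3, 1, 1, 2, 1, 3]

863 = 9×93 + 26
93 = 3×26 + 15
26 = 1×15 + 11
15 = 1×11 + 4
11 = 2×4 + 3
4 = 1×3 + 1
3 = 3×1 + 0  (stop)
So 863/93 = [9; 3, 1, 1, 2, 1, 3].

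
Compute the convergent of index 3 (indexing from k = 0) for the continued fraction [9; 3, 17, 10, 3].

Using pₖ = aₖpₖ₋₁ + pₖ₋₂, qₖ = aₖqₖ₋₁ + qₖ₋₂ (with p₋₁=1, p₋₂=0, q₋₁=0, q₋₂=1):
  k=0: a=9, p=9, q=1
  k=1: a=3, p=28, q=3
  k=2: a=17, p=485, q=52
  k=3: a=10, p=4878, q=523

4878/523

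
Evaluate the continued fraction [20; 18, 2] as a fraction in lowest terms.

Fold from the inside: start with 2/1.
  18 + 1/2 = 37/2
  20 + 2/37 = 742/37

742/37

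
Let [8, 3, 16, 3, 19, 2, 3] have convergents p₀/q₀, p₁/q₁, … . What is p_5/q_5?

Using pₖ = aₖpₖ₋₁ + pₖ₋₂, qₖ = aₖqₖ₋₁ + qₖ₋₂ (with p₋₁=1, p₋₂=0, q₋₁=0, q₋₂=1):
  k=0: a=8, p=8, q=1
  k=1: a=3, p=25, q=3
  k=2: a=16, p=408, q=49
  k=3: a=3, p=1249, q=150
  k=4: a=19, p=24139, q=2899
  k=5: a=2, p=49527, q=5948

49527/5948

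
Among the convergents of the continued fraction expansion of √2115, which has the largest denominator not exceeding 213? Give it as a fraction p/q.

√2115 = [45; 1, 90, …] (period length 2).
Convergents:
  p_0/q_0 = 45/1
  p_1/q_1 = 46/1
  p_2/q_2 = 4185/91
  p_3/q_3 = 4231/92
  p_4/q_4 = 384975/8371
q_3 = 92 ≤ 213 < 8371 = q_4, so the answer is 4231/92.

4231/92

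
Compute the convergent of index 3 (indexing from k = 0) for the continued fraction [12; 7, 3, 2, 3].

619/51

Using pₖ = aₖpₖ₋₁ + pₖ₋₂, qₖ = aₖqₖ₋₁ + qₖ₋₂ (with p₋₁=1, p₋₂=0, q₋₁=0, q₋₂=1):
  k=0: a=12, p=12, q=1
  k=1: a=7, p=85, q=7
  k=2: a=3, p=267, q=22
  k=3: a=2, p=619, q=51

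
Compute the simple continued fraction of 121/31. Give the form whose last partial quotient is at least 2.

[3; 1, 9, 3]

121 = 3·31 + 28
31 = 1·28 + 3
28 = 9·3 + 1
3 = 3·1 + 0  (stop)
So 121/31 = [3; 1, 9, 3].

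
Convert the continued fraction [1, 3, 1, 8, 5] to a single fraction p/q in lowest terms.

225/179

Fold from the inside: start with 5/1.
  8 + 1/5 = 41/5
  1 + 5/41 = 46/41
  3 + 41/46 = 179/46
  1 + 46/179 = 225/179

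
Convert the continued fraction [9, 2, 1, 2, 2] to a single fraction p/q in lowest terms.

Fold from the inside: start with 2/1.
  2 + 1/2 = 5/2
  1 + 2/5 = 7/5
  2 + 5/7 = 19/7
  9 + 7/19 = 178/19

178/19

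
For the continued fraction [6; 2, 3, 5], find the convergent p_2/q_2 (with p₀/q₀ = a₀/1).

45/7

Using pₖ = aₖpₖ₋₁ + pₖ₋₂, qₖ = aₖqₖ₋₁ + qₖ₋₂ (with p₋₁=1, p₋₂=0, q₋₁=0, q₋₂=1):
  k=0: a=6, p=6, q=1
  k=1: a=2, p=13, q=2
  k=2: a=3, p=45, q=7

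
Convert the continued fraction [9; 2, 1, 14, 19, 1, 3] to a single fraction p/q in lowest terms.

Using pₖ = aₖpₖ₋₁ + pₖ₋₂ and qₖ = aₖqₖ₋₁ + qₖ₋₂:
  k=0: a=9, p=9, q=1
  k=1: a=2, p=19, q=2
  k=2: a=1, p=28, q=3
  k=3: a=14, p=411, q=44
  k=4: a=19, p=7837, q=839
  k=5: a=1, p=8248, q=883
  k=6: a=3, p=32581, q=3488

32581/3488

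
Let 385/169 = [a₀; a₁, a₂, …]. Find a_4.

385 = 2·169 + 47   →  a_0 = 2
169 = 3·47 + 28   →  a_1 = 3
47 = 1·28 + 19   →  a_2 = 1
28 = 1·19 + 9   →  a_3 = 1
19 = 2·9 + 1   →  a_4 = 2

2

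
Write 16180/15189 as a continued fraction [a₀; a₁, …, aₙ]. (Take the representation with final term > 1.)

[1; 15, 3, 17, 19]

16180 = 1×15189 + 991
15189 = 15×991 + 324
991 = 3×324 + 19
324 = 17×19 + 1
19 = 19×1 + 0  (stop)
So 16180/15189 = [1; 15, 3, 17, 19].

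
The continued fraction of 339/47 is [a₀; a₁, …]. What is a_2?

339 = 7·47 + 10   →  a_0 = 7
47 = 4·10 + 7   →  a_1 = 4
10 = 1·7 + 3   →  a_2 = 1

1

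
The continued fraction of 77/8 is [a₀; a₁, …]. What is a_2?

77 = 9·8 + 5   →  a_0 = 9
8 = 1·5 + 3   →  a_1 = 1
5 = 1·3 + 2   →  a_2 = 1

1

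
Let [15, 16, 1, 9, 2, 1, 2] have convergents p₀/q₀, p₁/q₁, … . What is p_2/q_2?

Using pₖ = aₖpₖ₋₁ + pₖ₋₂, qₖ = aₖqₖ₋₁ + qₖ₋₂ (with p₋₁=1, p₋₂=0, q₋₁=0, q₋₂=1):
  k=0: a=15, p=15, q=1
  k=1: a=16, p=241, q=16
  k=2: a=1, p=256, q=17

256/17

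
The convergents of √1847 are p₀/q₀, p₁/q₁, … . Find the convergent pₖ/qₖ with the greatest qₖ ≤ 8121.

158885/3697

√1847 = [42; 1, 41, 1, 84, …] (period length 4).
Convergents:
  p_0/q_0 = 42/1
  p_1/q_1 = 43/1
  p_2/q_2 = 1805/42
  p_3/q_3 = 1848/43
  p_4/q_4 = 157037/3654
  p_5/q_5 = 158885/3697
  p_6/q_6 = 6671322/155231
q_5 = 3697 ≤ 8121 < 155231 = q_6, so the answer is 158885/3697.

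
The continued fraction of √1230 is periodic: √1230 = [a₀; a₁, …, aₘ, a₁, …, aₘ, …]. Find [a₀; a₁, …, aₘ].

a₀ = ⌊√1230⌋ = 35.

[35; 14, 70]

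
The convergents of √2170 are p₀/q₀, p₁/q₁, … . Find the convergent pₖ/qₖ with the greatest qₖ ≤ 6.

√2170 = [46; 1, 1, 2, 1, 1, 92, …] (period length 6).
Convergents:
  p_0/q_0 = 46/1
  p_1/q_1 = 47/1
  p_2/q_2 = 93/2
  p_3/q_3 = 233/5
  p_4/q_4 = 326/7
q_3 = 5 ≤ 6 < 7 = q_4, so the answer is 233/5.

233/5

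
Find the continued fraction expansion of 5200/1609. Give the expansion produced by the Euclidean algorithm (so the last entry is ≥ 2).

5200 = 3·1609 + 373
1609 = 4·373 + 117
373 = 3·117 + 22
117 = 5·22 + 7
22 = 3·7 + 1
7 = 7·1 + 0  (stop)
So 5200/1609 = [3; 4, 3, 5, 3, 7].

[3; 4, 3, 5, 3, 7]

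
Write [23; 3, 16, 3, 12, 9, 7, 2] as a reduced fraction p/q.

Using pₖ = aₖpₖ₋₁ + pₖ₋₂ and qₖ = aₖqₖ₋₁ + qₖ₋₂:
  k=0: a=23, p=23, q=1
  k=1: a=3, p=70, q=3
  k=2: a=16, p=1143, q=49
  k=3: a=3, p=3499, q=150
  k=4: a=12, p=43131, q=1849
  k=5: a=9, p=391678, q=16791
  k=6: a=7, p=2784877, q=119386
  k=7: a=2, p=5961432, q=255563

5961432/255563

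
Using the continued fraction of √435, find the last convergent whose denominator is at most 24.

√435 = [20; 1, 5, 1, 40, …] (period length 4).
Convergents:
  p_0/q_0 = 20/1
  p_1/q_1 = 21/1
  p_2/q_2 = 125/6
  p_3/q_3 = 146/7
  p_4/q_4 = 5965/286
q_3 = 7 ≤ 24 < 286 = q_4, so the answer is 146/7.

146/7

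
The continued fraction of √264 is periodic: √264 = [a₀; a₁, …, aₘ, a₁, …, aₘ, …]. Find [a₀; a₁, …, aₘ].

a₀ = ⌊√264⌋ = 16.
With m₀=0, d₀=1 and mₖ₊₁ = dₖaₖ − mₖ, dₖ₊₁ = (n − mₖ₊₁²)/dₖ, aₖ₊₁ = ⌊(a₀+mₖ₊₁)/dₖ₊₁⌋:
  k=1: m=16, d=8, a=4
  k=2: m=16, d=1, a=32
d=1 and a=2a₀=32 at k=2, so the next step gives (m, d) = (16, 8) again — its k=1 value — and the period has length 2.

[16; 4, 32]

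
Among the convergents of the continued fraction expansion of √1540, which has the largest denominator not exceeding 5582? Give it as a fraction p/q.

95831/2442

√1540 = [39; 4, 8, 2, 8, 4, 78, …] (period length 6).
Convergents:
  p_0/q_0 = 39/1
  p_1/q_1 = 157/4
  p_2/q_2 = 1295/33
  p_3/q_3 = 2747/70
  p_4/q_4 = 23271/593
  p_5/q_5 = 95831/2442
  p_6/q_6 = 7498089/191069
q_5 = 2442 ≤ 5582 < 191069 = q_6, so the answer is 95831/2442.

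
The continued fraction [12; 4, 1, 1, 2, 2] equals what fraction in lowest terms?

Using pₖ = aₖpₖ₋₁ + pₖ₋₂ and qₖ = aₖqₖ₋₁ + qₖ₋₂:
  k=0: a=12, p=12, q=1
  k=1: a=4, p=49, q=4
  k=2: a=1, p=61, q=5
  k=3: a=1, p=110, q=9
  k=4: a=2, p=281, q=23
  k=5: a=2, p=672, q=55

672/55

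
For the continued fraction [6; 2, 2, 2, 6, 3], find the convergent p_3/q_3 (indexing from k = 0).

77/12

Using pₖ = aₖpₖ₋₁ + pₖ₋₂, qₖ = aₖqₖ₋₁ + qₖ₋₂ (with p₋₁=1, p₋₂=0, q₋₁=0, q₋₂=1):
  k=0: a=6, p=6, q=1
  k=1: a=2, p=13, q=2
  k=2: a=2, p=32, q=5
  k=3: a=2, p=77, q=12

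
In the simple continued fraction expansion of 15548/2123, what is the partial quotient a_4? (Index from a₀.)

15548 = 7·2123 + 687   →  a_0 = 7
2123 = 3·687 + 62   →  a_1 = 3
687 = 11·62 + 5   →  a_2 = 11
62 = 12·5 + 2   →  a_3 = 12
5 = 2·2 + 1   →  a_4 = 2

2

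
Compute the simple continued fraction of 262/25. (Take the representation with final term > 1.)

262 = 10·25 + 12
25 = 2·12 + 1
12 = 12·1 + 0  (stop)
So 262/25 = [10; 2, 12].

[10; 2, 12]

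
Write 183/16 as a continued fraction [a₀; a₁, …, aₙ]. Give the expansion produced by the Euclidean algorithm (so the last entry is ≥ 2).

183 = 11×16 + 7
16 = 2×7 + 2
7 = 3×2 + 1
2 = 2×1 + 0  (stop)
So 183/16 = [11; 2, 3, 2].

[11; 2, 3, 2]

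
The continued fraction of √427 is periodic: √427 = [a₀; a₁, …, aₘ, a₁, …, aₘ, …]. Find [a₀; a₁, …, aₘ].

[20; 1, 1, 1, 40]

a₀ = ⌊√427⌋ = 20.
With m₀=0, d₀=1 and mₖ₊₁ = dₖaₖ − mₖ, dₖ₊₁ = (n − mₖ₊₁²)/dₖ, aₖ₊₁ = ⌊(a₀+mₖ₊₁)/dₖ₊₁⌋:
  k=1: m=20, d=27, a=1
  k=2: m=7, d=14, a=1
  k=3: m=7, d=27, a=1
  k=4: m=20, d=1, a=40
d=1 and a=2a₀=40 at k=4, so the next step gives (m, d) = (20, 27) again — its k=1 value — and the period has length 4.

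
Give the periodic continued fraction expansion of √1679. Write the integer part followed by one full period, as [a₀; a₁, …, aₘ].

[40; 1, 39, 1, 80]

a₀ = ⌊√1679⌋ = 40.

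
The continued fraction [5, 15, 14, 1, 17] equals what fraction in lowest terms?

20534/4053

Using pₖ = aₖpₖ₋₁ + pₖ₋₂ and qₖ = aₖqₖ₋₁ + qₖ₋₂:
  k=0: a=5, p=5, q=1
  k=1: a=15, p=76, q=15
  k=2: a=14, p=1069, q=211
  k=3: a=1, p=1145, q=226
  k=4: a=17, p=20534, q=4053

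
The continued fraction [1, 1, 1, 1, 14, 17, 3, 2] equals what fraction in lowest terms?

8868/5345

Fold from the inside: start with 2/1.
  3 + 1/2 = 7/2
  17 + 2/7 = 121/7
  14 + 7/121 = 1701/121
  1 + 121/1701 = 1822/1701
  1 + 1701/1822 = 3523/1822
  1 + 1822/3523 = 5345/3523
  1 + 3523/5345 = 8868/5345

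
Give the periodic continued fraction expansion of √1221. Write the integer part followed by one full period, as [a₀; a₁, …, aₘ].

[34; 1, 16, 2, 16, 1, 68]

a₀ = ⌊√1221⌋ = 34.
With m₀=0, d₀=1 and mₖ₊₁ = dₖaₖ − mₖ, dₖ₊₁ = (n − mₖ₊₁²)/dₖ, aₖ₊₁ = ⌊(a₀+mₖ₊₁)/dₖ₊₁⌋:
  k=1: m=34, d=65, a=1
  k=2: m=31, d=4, a=16
  k=3: m=33, d=33, a=2
  k=4: m=33, d=4, a=16
  k=5: m=31, d=65, a=1
  k=6: m=34, d=1, a=68
d=1 and a=2a₀=68 at k=6, so the next step gives (m, d) = (34, 65) again — its k=1 value — and the period has length 6.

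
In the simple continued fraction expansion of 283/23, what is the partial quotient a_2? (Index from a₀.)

283 = 12·23 + 7   →  a_0 = 12
23 = 3·7 + 2   →  a_1 = 3
7 = 3·2 + 1   →  a_2 = 3

3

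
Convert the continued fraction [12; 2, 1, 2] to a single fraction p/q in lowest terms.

99/8

Fold from the inside: start with 2/1.
  1 + 1/2 = 3/2
  2 + 2/3 = 8/3
  12 + 3/8 = 99/8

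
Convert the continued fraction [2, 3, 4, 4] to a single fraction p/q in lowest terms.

127/55

Fold from the inside: start with 4/1.
  4 + 1/4 = 17/4
  3 + 4/17 = 55/17
  2 + 17/55 = 127/55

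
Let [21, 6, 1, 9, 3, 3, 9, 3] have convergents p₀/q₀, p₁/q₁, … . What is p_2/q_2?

148/7

Using pₖ = aₖpₖ₋₁ + pₖ₋₂, qₖ = aₖqₖ₋₁ + qₖ₋₂ (with p₋₁=1, p₋₂=0, q₋₁=0, q₋₂=1):
  k=0: a=21, p=21, q=1
  k=1: a=6, p=127, q=6
  k=2: a=1, p=148, q=7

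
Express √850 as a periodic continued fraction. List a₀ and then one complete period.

a₀ = ⌊√850⌋ = 29.
With m₀=0, d₀=1 and mₖ₊₁ = dₖaₖ − mₖ, dₖ₊₁ = (n − mₖ₊₁²)/dₖ, aₖ₊₁ = ⌊(a₀+mₖ₊₁)/dₖ₊₁⌋:
  k=1: m=29, d=9, a=6
  k=2: m=25, d=25, a=2
  k=3: m=25, d=9, a=6
  k=4: m=29, d=1, a=58
d=1 and a=2a₀=58 at k=4, so the next step gives (m, d) = (29, 9) again — its k=1 value — and the period has length 4.

[29; 6, 2, 6, 58]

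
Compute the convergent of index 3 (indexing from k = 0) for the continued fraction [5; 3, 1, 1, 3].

37/7

Using pₖ = aₖpₖ₋₁ + pₖ₋₂, qₖ = aₖqₖ₋₁ + qₖ₋₂ (with p₋₁=1, p₋₂=0, q₋₁=0, q₋₂=1):
  k=0: a=5, p=5, q=1
  k=1: a=3, p=16, q=3
  k=2: a=1, p=21, q=4
  k=3: a=1, p=37, q=7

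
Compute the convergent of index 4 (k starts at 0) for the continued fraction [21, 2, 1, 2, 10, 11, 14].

1774/83

Using pₖ = aₖpₖ₋₁ + pₖ₋₂, qₖ = aₖqₖ₋₁ + qₖ₋₂ (with p₋₁=1, p₋₂=0, q₋₁=0, q₋₂=1):
  k=0: a=21, p=21, q=1
  k=1: a=2, p=43, q=2
  k=2: a=1, p=64, q=3
  k=3: a=2, p=171, q=8
  k=4: a=10, p=1774, q=83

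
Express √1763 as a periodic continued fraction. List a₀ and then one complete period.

a₀ = ⌊√1763⌋ = 41.

[41; 1, 82]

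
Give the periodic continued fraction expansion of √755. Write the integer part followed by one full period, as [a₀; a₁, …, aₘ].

[27; 2, 10, 2, 54]

a₀ = ⌊√755⌋ = 27.
With m₀=0, d₀=1 and mₖ₊₁ = dₖaₖ − mₖ, dₖ₊₁ = (n − mₖ₊₁²)/dₖ, aₖ₊₁ = ⌊(a₀+mₖ₊₁)/dₖ₊₁⌋:
  k=1: m=27, d=26, a=2
  k=2: m=25, d=5, a=10
  k=3: m=25, d=26, a=2
  k=4: m=27, d=1, a=54
d=1 and a=2a₀=54 at k=4, so the next step gives (m, d) = (27, 26) again — its k=1 value — and the period has length 4.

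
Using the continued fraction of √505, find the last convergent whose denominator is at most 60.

809/36

√505 = [22; 2, 8, 2, 44, …] (period length 4).
Convergents:
  p_0/q_0 = 22/1
  p_1/q_1 = 45/2
  p_2/q_2 = 382/17
  p_3/q_3 = 809/36
  p_4/q_4 = 35978/1601
q_3 = 36 ≤ 60 < 1601 = q_4, so the answer is 809/36.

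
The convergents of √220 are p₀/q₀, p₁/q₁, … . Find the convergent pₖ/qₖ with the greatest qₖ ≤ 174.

2566/173

√220 = [14; 1, 4, 1, 28, …] (period length 4).
Convergents:
  p_0/q_0 = 14/1
  p_1/q_1 = 15/1
  p_2/q_2 = 74/5
  p_3/q_3 = 89/6
  p_4/q_4 = 2566/173
  p_5/q_5 = 2655/179
q_4 = 173 ≤ 174 < 179 = q_5, so the answer is 2566/173.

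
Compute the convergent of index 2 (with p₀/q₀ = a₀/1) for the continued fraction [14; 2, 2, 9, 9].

72/5

Using pₖ = aₖpₖ₋₁ + pₖ₋₂, qₖ = aₖqₖ₋₁ + qₖ₋₂ (with p₋₁=1, p₋₂=0, q₋₁=0, q₋₂=1):
  k=0: a=14, p=14, q=1
  k=1: a=2, p=29, q=2
  k=2: a=2, p=72, q=5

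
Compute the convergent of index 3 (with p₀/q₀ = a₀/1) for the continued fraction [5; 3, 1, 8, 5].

184/35

Using pₖ = aₖpₖ₋₁ + pₖ₋₂, qₖ = aₖqₖ₋₁ + qₖ₋₂ (with p₋₁=1, p₋₂=0, q₋₁=0, q₋₂=1):
  k=0: a=5, p=5, q=1
  k=1: a=3, p=16, q=3
  k=2: a=1, p=21, q=4
  k=3: a=8, p=184, q=35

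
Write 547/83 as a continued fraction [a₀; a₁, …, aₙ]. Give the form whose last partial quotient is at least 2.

547 = 6*83 + 49
83 = 1*49 + 34
49 = 1*34 + 15
34 = 2*15 + 4
15 = 3*4 + 3
4 = 1*3 + 1
3 = 3*1 + 0  (stop)
So 547/83 = [6; 1, 1, 2, 3, 1, 3].

[6; 1, 1, 2, 3, 1, 3]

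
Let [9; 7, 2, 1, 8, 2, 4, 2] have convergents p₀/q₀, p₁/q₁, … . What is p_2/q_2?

Using pₖ = aₖpₖ₋₁ + pₖ₋₂, qₖ = aₖqₖ₋₁ + qₖ₋₂ (with p₋₁=1, p₋₂=0, q₋₁=0, q₋₂=1):
  k=0: a=9, p=9, q=1
  k=1: a=7, p=64, q=7
  k=2: a=2, p=137, q=15

137/15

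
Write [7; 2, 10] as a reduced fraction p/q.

Fold from the inside: start with 10/1.
  2 + 1/10 = 21/10
  7 + 10/21 = 157/21

157/21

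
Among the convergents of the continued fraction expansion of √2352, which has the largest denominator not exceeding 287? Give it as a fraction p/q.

9360/193

√2352 = [48; 2, 96, …] (period length 2).
Convergents:
  p_0/q_0 = 48/1
  p_1/q_1 = 97/2
  p_2/q_2 = 9360/193
  p_3/q_3 = 18817/388
q_2 = 193 ≤ 287 < 388 = q_3, so the answer is 9360/193.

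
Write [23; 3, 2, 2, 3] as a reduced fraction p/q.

1351/58

Using pₖ = aₖpₖ₋₁ + pₖ₋₂ and qₖ = aₖqₖ₋₁ + qₖ₋₂:
  k=0: a=23, p=23, q=1
  k=1: a=3, p=70, q=3
  k=2: a=2, p=163, q=7
  k=3: a=2, p=396, q=17
  k=4: a=3, p=1351, q=58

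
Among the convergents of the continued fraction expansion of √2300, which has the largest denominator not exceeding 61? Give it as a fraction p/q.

√2300 = [47; 1, 22, 1, 94, …] (period length 4).
Convergents:
  p_0/q_0 = 47/1
  p_1/q_1 = 48/1
  p_2/q_2 = 1103/23
  p_3/q_3 = 1151/24
  p_4/q_4 = 109297/2279
q_3 = 24 ≤ 61 < 2279 = q_4, so the answer is 1151/24.

1151/24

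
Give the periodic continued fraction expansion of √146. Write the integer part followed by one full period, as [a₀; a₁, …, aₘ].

a₀ = ⌊√146⌋ = 12.
With m₀=0, d₀=1 and mₖ₊₁ = dₖaₖ − mₖ, dₖ₊₁ = (n − mₖ₊₁²)/dₖ, aₖ₊₁ = ⌊(a₀+mₖ₊₁)/dₖ₊₁⌋:
  k=1: m=12, d=2, a=12
  k=2: m=12, d=1, a=24
d=1 and a=2a₀=24 at k=2, so the next step gives (m, d) = (12, 2) again — its k=1 value — and the period has length 2.

[12; 12, 24]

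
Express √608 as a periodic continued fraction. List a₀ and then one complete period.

a₀ = ⌊√608⌋ = 24.
With m₀=0, d₀=1 and mₖ₊₁ = dₖaₖ − mₖ, dₖ₊₁ = (n − mₖ₊₁²)/dₖ, aₖ₊₁ = ⌊(a₀+mₖ₊₁)/dₖ₊₁⌋:
  k=1: m=24, d=32, a=1
  k=2: m=8, d=17, a=1
  k=3: m=9, d=31, a=1
  k=4: m=22, d=4, a=11
  k=5: m=22, d=31, a=1
  k=6: m=9, d=17, a=1
  k=7: m=8, d=32, a=1
  k=8: m=24, d=1, a=48
d=1 and a=2a₀=48 at k=8, so the next step gives (m, d) = (24, 32) again — its k=1 value — and the period has length 8.

[24; 1, 1, 1, 11, 1, 1, 1, 48]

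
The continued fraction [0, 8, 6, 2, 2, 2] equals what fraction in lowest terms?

77/628

Fold from the inside: start with 2/1.
  2 + 1/2 = 5/2
  2 + 2/5 = 12/5
  6 + 5/12 = 77/12
  8 + 12/77 = 628/77
  0 + 77/628 = 77/628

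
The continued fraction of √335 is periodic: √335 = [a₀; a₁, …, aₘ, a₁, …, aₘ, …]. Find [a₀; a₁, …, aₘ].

[18; 3, 3, 3, 36]

a₀ = ⌊√335⌋ = 18.
With m₀=0, d₀=1 and mₖ₊₁ = dₖaₖ − mₖ, dₖ₊₁ = (n − mₖ₊₁²)/dₖ, aₖ₊₁ = ⌊(a₀+mₖ₊₁)/dₖ₊₁⌋:
  k=1: m=18, d=11, a=3
  k=2: m=15, d=10, a=3
  k=3: m=15, d=11, a=3
  k=4: m=18, d=1, a=36
d=1 and a=2a₀=36 at k=4, so the next step gives (m, d) = (18, 11) again — its k=1 value — and the period has length 4.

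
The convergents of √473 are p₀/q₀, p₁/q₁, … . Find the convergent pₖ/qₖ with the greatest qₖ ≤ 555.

√473 = [21; 1, 2, 1, 42, …] (period length 4).
Convergents:
  p_0/q_0 = 21/1
  p_1/q_1 = 22/1
  p_2/q_2 = 65/3
  p_3/q_3 = 87/4
  p_4/q_4 = 3719/171
  p_5/q_5 = 3806/175
  p_6/q_6 = 11331/521
  p_7/q_7 = 15137/696
q_6 = 521 ≤ 555 < 696 = q_7, so the answer is 11331/521.

11331/521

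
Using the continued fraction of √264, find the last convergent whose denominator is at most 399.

2096/129

√264 = [16; 4, 32, …] (period length 2).
Convergents:
  p_0/q_0 = 16/1
  p_1/q_1 = 65/4
  p_2/q_2 = 2096/129
  p_3/q_3 = 8449/520
q_2 = 129 ≤ 399 < 520 = q_3, so the answer is 2096/129.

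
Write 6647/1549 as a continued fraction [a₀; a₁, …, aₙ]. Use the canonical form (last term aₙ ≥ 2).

[4; 3, 2, 3, 3, 9, 2]

6647 = 4×1549 + 451
1549 = 3×451 + 196
451 = 2×196 + 59
196 = 3×59 + 19
59 = 3×19 + 2
19 = 9×2 + 1
2 = 2×1 + 0  (stop)
So 6647/1549 = [4; 3, 2, 3, 3, 9, 2].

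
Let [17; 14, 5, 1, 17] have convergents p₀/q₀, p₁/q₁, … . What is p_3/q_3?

1451/85

Using pₖ = aₖpₖ₋₁ + pₖ₋₂, qₖ = aₖqₖ₋₁ + qₖ₋₂ (with p₋₁=1, p₋₂=0, q₋₁=0, q₋₂=1):
  k=0: a=17, p=17, q=1
  k=1: a=14, p=239, q=14
  k=2: a=5, p=1212, q=71
  k=3: a=1, p=1451, q=85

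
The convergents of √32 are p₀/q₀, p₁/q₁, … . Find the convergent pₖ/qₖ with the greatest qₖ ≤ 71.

379/67

√32 = [5; 1, 1, 1, 10, …] (period length 4).
Convergents:
  p_0/q_0 = 5/1
  p_1/q_1 = 6/1
  p_2/q_2 = 11/2
  p_3/q_3 = 17/3
  p_4/q_4 = 181/32
  p_5/q_5 = 198/35
  p_6/q_6 = 379/67
  p_7/q_7 = 577/102
q_6 = 67 ≤ 71 < 102 = q_7, so the answer is 379/67.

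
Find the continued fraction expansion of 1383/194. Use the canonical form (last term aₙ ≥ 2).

[7; 7, 1, 3, 6]

1383 = 7×194 + 25
194 = 7×25 + 19
25 = 1×19 + 6
19 = 3×6 + 1
6 = 6×1 + 0  (stop)
So 1383/194 = [7; 7, 1, 3, 6].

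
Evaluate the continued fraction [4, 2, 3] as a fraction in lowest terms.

31/7

Using pₖ = aₖpₖ₋₁ + pₖ₋₂ and qₖ = aₖqₖ₋₁ + qₖ₋₂:
  k=0: a=4, p=4, q=1
  k=1: a=2, p=9, q=2
  k=2: a=3, p=31, q=7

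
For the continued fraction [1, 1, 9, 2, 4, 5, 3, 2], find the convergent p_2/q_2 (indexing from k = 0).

Using pₖ = aₖpₖ₋₁ + pₖ₋₂, qₖ = aₖqₖ₋₁ + qₖ₋₂ (with p₋₁=1, p₋₂=0, q₋₁=0, q₋₂=1):
  k=0: a=1, p=1, q=1
  k=1: a=1, p=2, q=1
  k=2: a=9, p=19, q=10

19/10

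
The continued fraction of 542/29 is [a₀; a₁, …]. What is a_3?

4

542 = 18·29 + 20   →  a_0 = 18
29 = 1·20 + 9   →  a_1 = 1
20 = 2·9 + 2   →  a_2 = 2
9 = 4·2 + 1   →  a_3 = 4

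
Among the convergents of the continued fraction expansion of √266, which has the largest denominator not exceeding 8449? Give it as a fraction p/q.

√266 = [16; 3, 4, 3, 32, …] (period length 4).
Convergents:
  p_0/q_0 = 16/1
  p_1/q_1 = 49/3
  p_2/q_2 = 212/13
  p_3/q_3 = 685/42
  p_4/q_4 = 22132/1357
  p_5/q_5 = 67081/4113
  p_6/q_6 = 290456/17809
q_5 = 4113 ≤ 8449 < 17809 = q_6, so the answer is 67081/4113.

67081/4113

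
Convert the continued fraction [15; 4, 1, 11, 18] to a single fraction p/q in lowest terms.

Using pₖ = aₖpₖ₋₁ + pₖ₋₂ and qₖ = aₖqₖ₋₁ + qₖ₋₂:
  k=0: a=15, p=15, q=1
  k=1: a=4, p=61, q=4
  k=2: a=1, p=76, q=5
  k=3: a=11, p=897, q=59
  k=4: a=18, p=16222, q=1067

16222/1067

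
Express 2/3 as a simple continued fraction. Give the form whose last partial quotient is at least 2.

2 = 0·3 + 2
3 = 1·2 + 1
2 = 2·1 + 0  (stop)
So 2/3 = [0; 1, 2].

[0; 1, 2]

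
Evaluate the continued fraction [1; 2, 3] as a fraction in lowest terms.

10/7

Fold from the inside: start with 3/1.
  2 + 1/3 = 7/3
  1 + 3/7 = 10/7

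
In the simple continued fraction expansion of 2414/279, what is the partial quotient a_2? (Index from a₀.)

2414 = 8·279 + 182   →  a_0 = 8
279 = 1·182 + 97   →  a_1 = 1
182 = 1·97 + 85   →  a_2 = 1

1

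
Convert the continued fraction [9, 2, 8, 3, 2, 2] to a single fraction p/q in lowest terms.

2832/299

Fold from the inside: start with 2/1.
  2 + 1/2 = 5/2
  3 + 2/5 = 17/5
  8 + 5/17 = 141/17
  2 + 17/141 = 299/141
  9 + 141/299 = 2832/299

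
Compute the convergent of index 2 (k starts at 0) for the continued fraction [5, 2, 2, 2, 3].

27/5

Using pₖ = aₖpₖ₋₁ + pₖ₋₂, qₖ = aₖqₖ₋₁ + qₖ₋₂ (with p₋₁=1, p₋₂=0, q₋₁=0, q₋₂=1):
  k=0: a=5, p=5, q=1
  k=1: a=2, p=11, q=2
  k=2: a=2, p=27, q=5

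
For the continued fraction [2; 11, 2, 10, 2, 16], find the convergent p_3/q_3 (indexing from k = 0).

Using pₖ = aₖpₖ₋₁ + pₖ₋₂, qₖ = aₖqₖ₋₁ + qₖ₋₂ (with p₋₁=1, p₋₂=0, q₋₁=0, q₋₂=1):
  k=0: a=2, p=2, q=1
  k=1: a=11, p=23, q=11
  k=2: a=2, p=48, q=23
  k=3: a=10, p=503, q=241

503/241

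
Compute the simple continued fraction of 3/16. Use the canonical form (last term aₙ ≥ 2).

[0; 5, 3]

3 = 0*16 + 3
16 = 5*3 + 1
3 = 3*1 + 0  (stop)
So 3/16 = [0; 5, 3].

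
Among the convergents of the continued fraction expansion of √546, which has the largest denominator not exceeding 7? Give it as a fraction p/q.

70/3

√546 = [23; 2, 1, 2, 1, 2, 46, …] (period length 6).
Convergents:
  p_0/q_0 = 23/1
  p_1/q_1 = 47/2
  p_2/q_2 = 70/3
  p_3/q_3 = 187/8
q_2 = 3 ≤ 7 < 8 = q_3, so the answer is 70/3.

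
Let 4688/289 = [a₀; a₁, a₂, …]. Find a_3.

1

4688 = 16·289 + 64   →  a_0 = 16
289 = 4·64 + 33   →  a_1 = 4
64 = 1·33 + 31   →  a_2 = 1
33 = 1·31 + 2   →  a_3 = 1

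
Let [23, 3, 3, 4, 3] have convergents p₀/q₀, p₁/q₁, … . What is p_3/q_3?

Using pₖ = aₖpₖ₋₁ + pₖ₋₂, qₖ = aₖqₖ₋₁ + qₖ₋₂ (with p₋₁=1, p₋₂=0, q₋₁=0, q₋₂=1):
  k=0: a=23, p=23, q=1
  k=1: a=3, p=70, q=3
  k=2: a=3, p=233, q=10
  k=3: a=4, p=1002, q=43

1002/43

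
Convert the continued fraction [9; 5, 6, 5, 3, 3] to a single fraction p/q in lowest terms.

15565/1693

Using pₖ = aₖpₖ₋₁ + pₖ₋₂ and qₖ = aₖqₖ₋₁ + qₖ₋₂:
  k=0: a=9, p=9, q=1
  k=1: a=5, p=46, q=5
  k=2: a=6, p=285, q=31
  k=3: a=5, p=1471, q=160
  k=4: a=3, p=4698, q=511
  k=5: a=3, p=15565, q=1693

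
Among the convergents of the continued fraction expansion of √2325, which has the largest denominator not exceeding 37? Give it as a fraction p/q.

√2325 = [48; 4, 1, 1, 2, 1, 1, 4, 96, …] (period length 8).
Convergents:
  p_0/q_0 = 48/1
  p_1/q_1 = 193/4
  p_2/q_2 = 241/5
  p_3/q_3 = 434/9
  p_4/q_4 = 1109/23
  p_5/q_5 = 1543/32
  p_6/q_6 = 2652/55
q_5 = 32 ≤ 37 < 55 = q_6, so the answer is 1543/32.

1543/32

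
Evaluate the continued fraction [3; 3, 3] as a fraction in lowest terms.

Fold from the inside: start with 3/1.
  3 + 1/3 = 10/3
  3 + 3/10 = 33/10

33/10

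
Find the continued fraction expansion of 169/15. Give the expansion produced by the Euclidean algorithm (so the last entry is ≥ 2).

[11; 3, 1, 3]

169 = 11*15 + 4
15 = 3*4 + 3
4 = 1*3 + 1
3 = 3*1 + 0  (stop)
So 169/15 = [11; 3, 1, 3].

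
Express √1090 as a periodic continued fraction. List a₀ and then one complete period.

[33; 66]

a₀ = ⌊√1090⌋ = 33.
With m₀=0, d₀=1 and mₖ₊₁ = dₖaₖ − mₖ, dₖ₊₁ = (n − mₖ₊₁²)/dₖ, aₖ₊₁ = ⌊(a₀+mₖ₊₁)/dₖ₊₁⌋:
  k=1: m=33, d=1, a=66
d=1 and a=2a₀=66 at k=1, so the next step gives (m, d) = (33, 1) again — its k=1 value — and the period has length 1.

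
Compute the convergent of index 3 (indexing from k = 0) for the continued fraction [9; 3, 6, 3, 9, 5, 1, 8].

Using pₖ = aₖpₖ₋₁ + pₖ₋₂, qₖ = aₖqₖ₋₁ + qₖ₋₂ (with p₋₁=1, p₋₂=0, q₋₁=0, q₋₂=1):
  k=0: a=9, p=9, q=1
  k=1: a=3, p=28, q=3
  k=2: a=6, p=177, q=19
  k=3: a=3, p=559, q=60

559/60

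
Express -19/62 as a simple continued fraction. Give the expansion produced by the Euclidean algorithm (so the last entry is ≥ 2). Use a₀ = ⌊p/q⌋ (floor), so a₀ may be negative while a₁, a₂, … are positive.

[-1; 1, 2, 3, 1, 4]

-19 = -1*62 + 43
62 = 1*43 + 19
43 = 2*19 + 5
19 = 3*5 + 4
5 = 1*4 + 1
4 = 4*1 + 0  (stop)
So -19/62 = [-1; 1, 2, 3, 1, 4].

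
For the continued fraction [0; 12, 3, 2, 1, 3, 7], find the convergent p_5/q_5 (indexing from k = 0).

37/455

Using pₖ = aₖpₖ₋₁ + pₖ₋₂, qₖ = aₖqₖ₋₁ + qₖ₋₂ (with p₋₁=1, p₋₂=0, q₋₁=0, q₋₂=1):
  k=0: a=0, p=0, q=1
  k=1: a=12, p=1, q=12
  k=2: a=3, p=3, q=37
  k=3: a=2, p=7, q=86
  k=4: a=1, p=10, q=123
  k=5: a=3, p=37, q=455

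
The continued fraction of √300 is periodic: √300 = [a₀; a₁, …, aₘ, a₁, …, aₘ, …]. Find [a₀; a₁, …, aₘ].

[17; 3, 8, 3, 34]

a₀ = ⌊√300⌋ = 17.
With m₀=0, d₀=1 and mₖ₊₁ = dₖaₖ − mₖ, dₖ₊₁ = (n − mₖ₊₁²)/dₖ, aₖ₊₁ = ⌊(a₀+mₖ₊₁)/dₖ₊₁⌋:
  k=1: m=17, d=11, a=3
  k=2: m=16, d=4, a=8
  k=3: m=16, d=11, a=3
  k=4: m=17, d=1, a=34
d=1 and a=2a₀=34 at k=4, so the next step gives (m, d) = (17, 11) again — its k=1 value — and the period has length 4.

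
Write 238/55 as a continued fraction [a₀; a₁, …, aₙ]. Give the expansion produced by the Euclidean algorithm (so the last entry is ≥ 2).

238 = 4·55 + 18
55 = 3·18 + 1
18 = 18·1 + 0  (stop)
So 238/55 = [4; 3, 18].

[4; 3, 18]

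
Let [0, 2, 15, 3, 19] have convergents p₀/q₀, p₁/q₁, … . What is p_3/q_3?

Using pₖ = aₖpₖ₋₁ + pₖ₋₂, qₖ = aₖqₖ₋₁ + qₖ₋₂ (with p₋₁=1, p₋₂=0, q₋₁=0, q₋₂=1):
  k=0: a=0, p=0, q=1
  k=1: a=2, p=1, q=2
  k=2: a=15, p=15, q=31
  k=3: a=3, p=46, q=95

46/95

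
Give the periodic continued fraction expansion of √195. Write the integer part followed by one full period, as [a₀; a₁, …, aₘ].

[13; 1, 26]

a₀ = ⌊√195⌋ = 13.
With m₀=0, d₀=1 and mₖ₊₁ = dₖaₖ − mₖ, dₖ₊₁ = (n − mₖ₊₁²)/dₖ, aₖ₊₁ = ⌊(a₀+mₖ₊₁)/dₖ₊₁⌋:
  k=1: m=13, d=26, a=1
  k=2: m=13, d=1, a=26
d=1 and a=2a₀=26 at k=2, so the next step gives (m, d) = (13, 26) again — its k=1 value — and the period has length 2.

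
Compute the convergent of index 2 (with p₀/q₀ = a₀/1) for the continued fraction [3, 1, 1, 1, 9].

7/2

Using pₖ = aₖpₖ₋₁ + pₖ₋₂, qₖ = aₖqₖ₋₁ + qₖ₋₂ (with p₋₁=1, p₋₂=0, q₋₁=0, q₋₂=1):
  k=0: a=3, p=3, q=1
  k=1: a=1, p=4, q=1
  k=2: a=1, p=7, q=2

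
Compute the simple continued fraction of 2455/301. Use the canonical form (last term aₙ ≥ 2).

2455 = 8×301 + 47
301 = 6×47 + 19
47 = 2×19 + 9
19 = 2×9 + 1
9 = 9×1 + 0  (stop)
So 2455/301 = [8; 6, 2, 2, 9].

[8; 6, 2, 2, 9]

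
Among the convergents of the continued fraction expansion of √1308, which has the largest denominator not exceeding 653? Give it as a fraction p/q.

√1308 = [36; 6, 72, …] (period length 2).
Convergents:
  p_0/q_0 = 36/1
  p_1/q_1 = 217/6
  p_2/q_2 = 15660/433
  p_3/q_3 = 94177/2604
q_2 = 433 ≤ 653 < 2604 = q_3, so the answer is 15660/433.

15660/433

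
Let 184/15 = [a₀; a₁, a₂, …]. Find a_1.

3

184 = 12·15 + 4   →  a_0 = 12
15 = 3·4 + 3   →  a_1 = 3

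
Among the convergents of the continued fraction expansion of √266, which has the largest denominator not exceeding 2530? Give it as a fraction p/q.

√266 = [16; 3, 4, 3, 32, …] (period length 4).
Convergents:
  p_0/q_0 = 16/1
  p_1/q_1 = 49/3
  p_2/q_2 = 212/13
  p_3/q_3 = 685/42
  p_4/q_4 = 22132/1357
  p_5/q_5 = 67081/4113
q_4 = 1357 ≤ 2530 < 4113 = q_5, so the answer is 22132/1357.

22132/1357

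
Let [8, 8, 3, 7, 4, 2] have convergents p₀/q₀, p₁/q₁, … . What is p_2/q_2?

203/25

Using pₖ = aₖpₖ₋₁ + pₖ₋₂, qₖ = aₖqₖ₋₁ + qₖ₋₂ (with p₋₁=1, p₋₂=0, q₋₁=0, q₋₂=1):
  k=0: a=8, p=8, q=1
  k=1: a=8, p=65, q=8
  k=2: a=3, p=203, q=25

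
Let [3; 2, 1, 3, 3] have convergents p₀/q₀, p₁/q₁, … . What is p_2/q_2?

Using pₖ = aₖpₖ₋₁ + pₖ₋₂, qₖ = aₖqₖ₋₁ + qₖ₋₂ (with p₋₁=1, p₋₂=0, q₋₁=0, q₋₂=1):
  k=0: a=3, p=3, q=1
  k=1: a=2, p=7, q=2
  k=2: a=1, p=10, q=3

10/3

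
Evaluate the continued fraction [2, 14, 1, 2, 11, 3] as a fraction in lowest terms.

3187/1541

Using pₖ = aₖpₖ₋₁ + pₖ₋₂ and qₖ = aₖqₖ₋₁ + qₖ₋₂:
  k=0: a=2, p=2, q=1
  k=1: a=14, p=29, q=14
  k=2: a=1, p=31, q=15
  k=3: a=2, p=91, q=44
  k=4: a=11, p=1032, q=499
  k=5: a=3, p=3187, q=1541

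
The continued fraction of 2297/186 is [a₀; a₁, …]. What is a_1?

2297 = 12·186 + 65   →  a_0 = 12
186 = 2·65 + 56   →  a_1 = 2

2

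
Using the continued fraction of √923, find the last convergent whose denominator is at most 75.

√923 = [30; 2, 1, 1, 1, 2, 60, …] (period length 6).
Convergents:
  p_0/q_0 = 30/1
  p_1/q_1 = 61/2
  p_2/q_2 = 91/3
  p_3/q_3 = 152/5
  p_4/q_4 = 243/8
  p_5/q_5 = 638/21
  p_6/q_6 = 38523/1268
q_5 = 21 ≤ 75 < 1268 = q_6, so the answer is 638/21.

638/21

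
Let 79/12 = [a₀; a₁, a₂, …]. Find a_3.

2

79 = 6·12 + 7   →  a_0 = 6
12 = 1·7 + 5   →  a_1 = 1
7 = 1·5 + 2   →  a_2 = 1
5 = 2·2 + 1   →  a_3 = 2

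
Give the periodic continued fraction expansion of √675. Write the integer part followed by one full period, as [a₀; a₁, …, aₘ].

[25; 1, 50]

a₀ = ⌊√675⌋ = 25.
With m₀=0, d₀=1 and mₖ₊₁ = dₖaₖ − mₖ, dₖ₊₁ = (n − mₖ₊₁²)/dₖ, aₖ₊₁ = ⌊(a₀+mₖ₊₁)/dₖ₊₁⌋:
  k=1: m=25, d=50, a=1
  k=2: m=25, d=1, a=50
d=1 and a=2a₀=50 at k=2, so the next step gives (m, d) = (25, 50) again — its k=1 value — and the period has length 2.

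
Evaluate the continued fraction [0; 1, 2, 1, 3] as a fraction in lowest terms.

Using pₖ = aₖpₖ₋₁ + pₖ₋₂ and qₖ = aₖqₖ₋₁ + qₖ₋₂:
  k=0: a=0, p=0, q=1
  k=1: a=1, p=1, q=1
  k=2: a=2, p=2, q=3
  k=3: a=1, p=3, q=4
  k=4: a=3, p=11, q=15

11/15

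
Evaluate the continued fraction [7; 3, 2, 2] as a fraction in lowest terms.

Using pₖ = aₖpₖ₋₁ + pₖ₋₂ and qₖ = aₖqₖ₋₁ + qₖ₋₂:
  k=0: a=7, p=7, q=1
  k=1: a=3, p=22, q=3
  k=2: a=2, p=51, q=7
  k=3: a=2, p=124, q=17

124/17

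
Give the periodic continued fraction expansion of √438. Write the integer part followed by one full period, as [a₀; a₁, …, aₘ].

a₀ = ⌊√438⌋ = 20.
With m₀=0, d₀=1 and mₖ₊₁ = dₖaₖ − mₖ, dₖ₊₁ = (n − mₖ₊₁²)/dₖ, aₖ₊₁ = ⌊(a₀+mₖ₊₁)/dₖ₊₁⌋:
  k=1: m=20, d=38, a=1
  k=2: m=18, d=3, a=12
  k=3: m=18, d=38, a=1
  k=4: m=20, d=1, a=40
d=1 and a=2a₀=40 at k=4, so the next step gives (m, d) = (20, 38) again — its k=1 value — and the period has length 4.

[20; 1, 12, 1, 40]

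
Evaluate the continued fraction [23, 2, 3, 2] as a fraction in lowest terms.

375/16

Fold from the inside: start with 2/1.
  3 + 1/2 = 7/2
  2 + 2/7 = 16/7
  23 + 7/16 = 375/16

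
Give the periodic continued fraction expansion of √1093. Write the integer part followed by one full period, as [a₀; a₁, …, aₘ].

a₀ = ⌊√1093⌋ = 33.
With m₀=0, d₀=1 and mₖ₊₁ = dₖaₖ − mₖ, dₖ₊₁ = (n − mₖ₊₁²)/dₖ, aₖ₊₁ = ⌊(a₀+mₖ₊₁)/dₖ₊₁⌋:
  k=1: m=33, d=4, a=16
  k=2: m=31, d=33, a=1
  k=3: m=2, d=33, a=1
  k=4: m=31, d=4, a=16
  k=5: m=33, d=1, a=66
d=1 and a=2a₀=66 at k=5, so the next step gives (m, d) = (33, 4) again — its k=1 value — and the period has length 5.

[33; 16, 1, 1, 16, 66]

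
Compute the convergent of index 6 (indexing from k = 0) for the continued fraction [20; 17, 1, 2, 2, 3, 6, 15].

Using pₖ = aₖpₖ₋₁ + pₖ₋₂, qₖ = aₖqₖ₋₁ + qₖ₋₂ (with p₋₁=1, p₋₂=0, q₋₁=0, q₋₂=1):
  k=0: a=20, p=20, q=1
  k=1: a=17, p=341, q=17
  k=2: a=1, p=361, q=18
  k=3: a=2, p=1063, q=53
  k=4: a=2, p=2487, q=124
  k=5: a=3, p=8524, q=425
  k=6: a=6, p=53631, q=2674

53631/2674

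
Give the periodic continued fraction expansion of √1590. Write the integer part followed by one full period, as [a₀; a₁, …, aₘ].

a₀ = ⌊√1590⌋ = 39.
With m₀=0, d₀=1 and mₖ₊₁ = dₖaₖ − mₖ, dₖ₊₁ = (n − mₖ₊₁²)/dₖ, aₖ₊₁ = ⌊(a₀+mₖ₊₁)/dₖ₊₁⌋:
  k=1: m=39, d=69, a=1
  k=2: m=30, d=10, a=6
  k=3: m=30, d=69, a=1
  k=4: m=39, d=1, a=78
d=1 and a=2a₀=78 at k=4, so the next step gives (m, d) = (39, 69) again — its k=1 value — and the period has length 4.

[39; 1, 6, 1, 78]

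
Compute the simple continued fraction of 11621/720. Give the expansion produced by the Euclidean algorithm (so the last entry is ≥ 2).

11621 = 16·720 + 101
720 = 7·101 + 13
101 = 7·13 + 10
13 = 1·10 + 3
10 = 3·3 + 1
3 = 3·1 + 0  (stop)
So 11621/720 = [16; 7, 7, 1, 3, 3].

[16; 7, 7, 1, 3, 3]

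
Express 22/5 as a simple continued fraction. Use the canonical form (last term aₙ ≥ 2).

22 = 4·5 + 2
5 = 2·2 + 1
2 = 2·1 + 0  (stop)
So 22/5 = [4; 2, 2].

[4; 2, 2]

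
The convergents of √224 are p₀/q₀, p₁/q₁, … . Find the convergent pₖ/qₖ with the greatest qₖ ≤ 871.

13006/869

√224 = [14; 1, 28, …] (period length 2).
Convergents:
  p_0/q_0 = 14/1
  p_1/q_1 = 15/1
  p_2/q_2 = 434/29
  p_3/q_3 = 449/30
  p_4/q_4 = 13006/869
  p_5/q_5 = 13455/899
q_4 = 869 ≤ 871 < 899 = q_5, so the answer is 13006/869.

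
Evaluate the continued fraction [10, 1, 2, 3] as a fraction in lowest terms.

107/10

Fold from the inside: start with 3/1.
  2 + 1/3 = 7/3
  1 + 3/7 = 10/7
  10 + 7/10 = 107/10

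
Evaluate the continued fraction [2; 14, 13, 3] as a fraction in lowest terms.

1166/563

Fold from the inside: start with 3/1.
  13 + 1/3 = 40/3
  14 + 3/40 = 563/40
  2 + 40/563 = 1166/563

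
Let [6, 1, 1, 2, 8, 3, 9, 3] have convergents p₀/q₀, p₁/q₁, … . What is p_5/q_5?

864/131

Using pₖ = aₖpₖ₋₁ + pₖ₋₂, qₖ = aₖqₖ₋₁ + qₖ₋₂ (with p₋₁=1, p₋₂=0, q₋₁=0, q₋₂=1):
  k=0: a=6, p=6, q=1
  k=1: a=1, p=7, q=1
  k=2: a=1, p=13, q=2
  k=3: a=2, p=33, q=5
  k=4: a=8, p=277, q=42
  k=5: a=3, p=864, q=131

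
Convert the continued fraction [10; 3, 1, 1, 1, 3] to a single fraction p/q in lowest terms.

Fold from the inside: start with 3/1.
  1 + 1/3 = 4/3
  1 + 3/4 = 7/4
  1 + 4/7 = 11/7
  3 + 7/11 = 40/11
  10 + 11/40 = 411/40

411/40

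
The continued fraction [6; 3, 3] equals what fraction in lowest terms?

63/10

Using pₖ = aₖpₖ₋₁ + pₖ₋₂ and qₖ = aₖqₖ₋₁ + qₖ₋₂:
  k=0: a=6, p=6, q=1
  k=1: a=3, p=19, q=3
  k=2: a=3, p=63, q=10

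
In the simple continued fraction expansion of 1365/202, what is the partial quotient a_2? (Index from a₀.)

1365 = 6·202 + 153   →  a_0 = 6
202 = 1·153 + 49   →  a_1 = 1
153 = 3·49 + 6   →  a_2 = 3

3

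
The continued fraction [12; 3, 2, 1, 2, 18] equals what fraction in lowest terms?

6099/496

Using pₖ = aₖpₖ₋₁ + pₖ₋₂ and qₖ = aₖqₖ₋₁ + qₖ₋₂:
  k=0: a=12, p=12, q=1
  k=1: a=3, p=37, q=3
  k=2: a=2, p=86, q=7
  k=3: a=1, p=123, q=10
  k=4: a=2, p=332, q=27
  k=5: a=18, p=6099, q=496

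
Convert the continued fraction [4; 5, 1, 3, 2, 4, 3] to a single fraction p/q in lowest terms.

Fold from the inside: start with 3/1.
  4 + 1/3 = 13/3
  2 + 3/13 = 29/13
  3 + 13/29 = 100/29
  1 + 29/100 = 129/100
  5 + 100/129 = 745/129
  4 + 129/745 = 3109/745

3109/745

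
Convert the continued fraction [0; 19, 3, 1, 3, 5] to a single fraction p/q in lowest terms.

79/1522

Fold from the inside: start with 5/1.
  3 + 1/5 = 16/5
  1 + 5/16 = 21/16
  3 + 16/21 = 79/21
  19 + 21/79 = 1522/79
  0 + 79/1522 = 79/1522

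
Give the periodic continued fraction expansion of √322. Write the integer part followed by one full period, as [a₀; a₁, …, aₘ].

[17; 1, 16, 1, 34]

a₀ = ⌊√322⌋ = 17.
With m₀=0, d₀=1 and mₖ₊₁ = dₖaₖ − mₖ, dₖ₊₁ = (n − mₖ₊₁²)/dₖ, aₖ₊₁ = ⌊(a₀+mₖ₊₁)/dₖ₊₁⌋:
  k=1: m=17, d=33, a=1
  k=2: m=16, d=2, a=16
  k=3: m=16, d=33, a=1
  k=4: m=17, d=1, a=34
d=1 and a=2a₀=34 at k=4, so the next step gives (m, d) = (17, 33) again — its k=1 value — and the period has length 4.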